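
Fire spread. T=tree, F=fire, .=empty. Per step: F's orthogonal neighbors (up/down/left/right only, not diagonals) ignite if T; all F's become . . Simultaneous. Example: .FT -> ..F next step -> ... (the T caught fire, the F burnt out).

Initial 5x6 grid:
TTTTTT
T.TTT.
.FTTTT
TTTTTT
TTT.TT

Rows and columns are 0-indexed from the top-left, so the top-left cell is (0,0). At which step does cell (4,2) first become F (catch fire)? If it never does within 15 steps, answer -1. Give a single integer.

Step 1: cell (4,2)='T' (+2 fires, +1 burnt)
Step 2: cell (4,2)='T' (+5 fires, +2 burnt)
Step 3: cell (4,2)='F' (+6 fires, +5 burnt)
  -> target ignites at step 3
Step 4: cell (4,2)='.' (+5 fires, +6 burnt)
Step 5: cell (4,2)='.' (+4 fires, +5 burnt)
Step 6: cell (4,2)='.' (+3 fires, +4 burnt)
Step 7: cell (4,2)='.' (+0 fires, +3 burnt)
  fire out at step 7

3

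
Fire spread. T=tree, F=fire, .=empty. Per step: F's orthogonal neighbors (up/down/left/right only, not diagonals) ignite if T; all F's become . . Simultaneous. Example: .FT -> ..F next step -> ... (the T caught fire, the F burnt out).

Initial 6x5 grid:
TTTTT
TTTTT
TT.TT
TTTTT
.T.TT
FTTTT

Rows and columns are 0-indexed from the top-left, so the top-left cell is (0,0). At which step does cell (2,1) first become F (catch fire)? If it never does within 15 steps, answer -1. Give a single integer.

Step 1: cell (2,1)='T' (+1 fires, +1 burnt)
Step 2: cell (2,1)='T' (+2 fires, +1 burnt)
Step 3: cell (2,1)='T' (+2 fires, +2 burnt)
Step 4: cell (2,1)='F' (+5 fires, +2 burnt)
  -> target ignites at step 4
Step 5: cell (2,1)='.' (+4 fires, +5 burnt)
Step 6: cell (2,1)='.' (+5 fires, +4 burnt)
Step 7: cell (2,1)='.' (+4 fires, +5 burnt)
Step 8: cell (2,1)='.' (+2 fires, +4 burnt)
Step 9: cell (2,1)='.' (+1 fires, +2 burnt)
Step 10: cell (2,1)='.' (+0 fires, +1 burnt)
  fire out at step 10

4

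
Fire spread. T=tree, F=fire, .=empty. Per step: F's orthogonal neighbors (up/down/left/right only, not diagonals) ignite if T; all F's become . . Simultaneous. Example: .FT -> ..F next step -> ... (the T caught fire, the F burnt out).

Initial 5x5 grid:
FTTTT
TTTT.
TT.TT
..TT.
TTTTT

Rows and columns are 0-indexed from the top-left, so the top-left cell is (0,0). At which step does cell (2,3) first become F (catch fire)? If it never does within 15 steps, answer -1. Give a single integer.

Step 1: cell (2,3)='T' (+2 fires, +1 burnt)
Step 2: cell (2,3)='T' (+3 fires, +2 burnt)
Step 3: cell (2,3)='T' (+3 fires, +3 burnt)
Step 4: cell (2,3)='T' (+2 fires, +3 burnt)
Step 5: cell (2,3)='F' (+1 fires, +2 burnt)
  -> target ignites at step 5
Step 6: cell (2,3)='.' (+2 fires, +1 burnt)
Step 7: cell (2,3)='.' (+2 fires, +2 burnt)
Step 8: cell (2,3)='.' (+2 fires, +2 burnt)
Step 9: cell (2,3)='.' (+1 fires, +2 burnt)
Step 10: cell (2,3)='.' (+1 fires, +1 burnt)
Step 11: cell (2,3)='.' (+0 fires, +1 burnt)
  fire out at step 11

5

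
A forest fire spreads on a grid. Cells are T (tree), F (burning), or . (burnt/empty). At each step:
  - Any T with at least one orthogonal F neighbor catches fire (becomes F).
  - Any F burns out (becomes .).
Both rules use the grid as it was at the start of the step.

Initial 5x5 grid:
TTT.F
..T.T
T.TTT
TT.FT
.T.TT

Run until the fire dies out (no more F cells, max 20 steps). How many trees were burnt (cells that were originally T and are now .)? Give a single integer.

Answer: 11

Derivation:
Step 1: +4 fires, +2 burnt (F count now 4)
Step 2: +3 fires, +4 burnt (F count now 3)
Step 3: +1 fires, +3 burnt (F count now 1)
Step 4: +1 fires, +1 burnt (F count now 1)
Step 5: +1 fires, +1 burnt (F count now 1)
Step 6: +1 fires, +1 burnt (F count now 1)
Step 7: +0 fires, +1 burnt (F count now 0)
Fire out after step 7
Initially T: 15, now '.': 21
Total burnt (originally-T cells now '.'): 11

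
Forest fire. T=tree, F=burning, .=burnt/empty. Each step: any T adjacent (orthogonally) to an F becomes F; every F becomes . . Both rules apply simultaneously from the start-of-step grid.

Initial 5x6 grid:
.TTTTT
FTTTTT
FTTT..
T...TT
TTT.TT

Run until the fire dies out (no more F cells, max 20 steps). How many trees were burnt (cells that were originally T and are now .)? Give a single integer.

Step 1: +3 fires, +2 burnt (F count now 3)
Step 2: +4 fires, +3 burnt (F count now 4)
Step 3: +4 fires, +4 burnt (F count now 4)
Step 4: +3 fires, +4 burnt (F count now 3)
Step 5: +2 fires, +3 burnt (F count now 2)
Step 6: +1 fires, +2 burnt (F count now 1)
Step 7: +0 fires, +1 burnt (F count now 0)
Fire out after step 7
Initially T: 21, now '.': 26
Total burnt (originally-T cells now '.'): 17

Answer: 17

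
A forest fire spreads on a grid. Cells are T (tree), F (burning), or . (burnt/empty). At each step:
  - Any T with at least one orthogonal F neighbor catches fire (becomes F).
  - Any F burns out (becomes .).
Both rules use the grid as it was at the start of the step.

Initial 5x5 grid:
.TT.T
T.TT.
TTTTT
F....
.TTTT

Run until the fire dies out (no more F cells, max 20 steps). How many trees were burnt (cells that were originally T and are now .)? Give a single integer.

Answer: 10

Derivation:
Step 1: +1 fires, +1 burnt (F count now 1)
Step 2: +2 fires, +1 burnt (F count now 2)
Step 3: +1 fires, +2 burnt (F count now 1)
Step 4: +2 fires, +1 burnt (F count now 2)
Step 5: +3 fires, +2 burnt (F count now 3)
Step 6: +1 fires, +3 burnt (F count now 1)
Step 7: +0 fires, +1 burnt (F count now 0)
Fire out after step 7
Initially T: 15, now '.': 20
Total burnt (originally-T cells now '.'): 10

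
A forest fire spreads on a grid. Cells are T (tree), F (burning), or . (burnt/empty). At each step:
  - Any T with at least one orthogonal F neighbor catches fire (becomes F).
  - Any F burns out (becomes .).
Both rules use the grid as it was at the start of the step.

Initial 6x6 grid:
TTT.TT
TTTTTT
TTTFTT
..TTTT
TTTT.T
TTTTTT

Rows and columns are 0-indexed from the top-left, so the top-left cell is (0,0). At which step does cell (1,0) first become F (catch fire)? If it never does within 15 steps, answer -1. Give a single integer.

Step 1: cell (1,0)='T' (+4 fires, +1 burnt)
Step 2: cell (1,0)='T' (+7 fires, +4 burnt)
Step 3: cell (1,0)='T' (+8 fires, +7 burnt)
Step 4: cell (1,0)='F' (+7 fires, +8 burnt)
  -> target ignites at step 4
Step 5: cell (1,0)='.' (+4 fires, +7 burnt)
Step 6: cell (1,0)='.' (+1 fires, +4 burnt)
Step 7: cell (1,0)='.' (+0 fires, +1 burnt)
  fire out at step 7

4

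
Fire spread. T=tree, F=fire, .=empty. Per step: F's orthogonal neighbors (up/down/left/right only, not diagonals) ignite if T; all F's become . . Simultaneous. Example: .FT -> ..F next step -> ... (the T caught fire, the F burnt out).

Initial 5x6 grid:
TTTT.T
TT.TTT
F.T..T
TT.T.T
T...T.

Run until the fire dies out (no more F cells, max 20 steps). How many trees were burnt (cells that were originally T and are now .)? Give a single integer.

Answer: 15

Derivation:
Step 1: +2 fires, +1 burnt (F count now 2)
Step 2: +4 fires, +2 burnt (F count now 4)
Step 3: +1 fires, +4 burnt (F count now 1)
Step 4: +1 fires, +1 burnt (F count now 1)
Step 5: +1 fires, +1 burnt (F count now 1)
Step 6: +1 fires, +1 burnt (F count now 1)
Step 7: +1 fires, +1 burnt (F count now 1)
Step 8: +1 fires, +1 burnt (F count now 1)
Step 9: +2 fires, +1 burnt (F count now 2)
Step 10: +1 fires, +2 burnt (F count now 1)
Step 11: +0 fires, +1 burnt (F count now 0)
Fire out after step 11
Initially T: 18, now '.': 27
Total burnt (originally-T cells now '.'): 15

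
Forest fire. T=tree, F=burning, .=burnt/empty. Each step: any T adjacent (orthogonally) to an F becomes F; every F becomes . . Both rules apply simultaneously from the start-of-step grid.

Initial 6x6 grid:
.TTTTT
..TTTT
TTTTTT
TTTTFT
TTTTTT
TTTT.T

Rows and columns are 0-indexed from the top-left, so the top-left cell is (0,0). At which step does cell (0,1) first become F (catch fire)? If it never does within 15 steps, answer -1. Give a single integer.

Step 1: cell (0,1)='T' (+4 fires, +1 burnt)
Step 2: cell (0,1)='T' (+6 fires, +4 burnt)
Step 3: cell (0,1)='T' (+8 fires, +6 burnt)
Step 4: cell (0,1)='T' (+7 fires, +8 burnt)
Step 5: cell (0,1)='T' (+4 fires, +7 burnt)
Step 6: cell (0,1)='F' (+2 fires, +4 burnt)
  -> target ignites at step 6
Step 7: cell (0,1)='.' (+0 fires, +2 burnt)
  fire out at step 7

6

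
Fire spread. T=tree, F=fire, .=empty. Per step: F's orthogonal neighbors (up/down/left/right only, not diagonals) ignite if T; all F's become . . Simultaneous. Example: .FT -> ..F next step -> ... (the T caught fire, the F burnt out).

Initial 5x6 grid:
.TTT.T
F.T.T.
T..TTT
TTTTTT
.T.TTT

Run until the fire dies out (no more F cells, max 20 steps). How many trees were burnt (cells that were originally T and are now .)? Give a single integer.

Answer: 15

Derivation:
Step 1: +1 fires, +1 burnt (F count now 1)
Step 2: +1 fires, +1 burnt (F count now 1)
Step 3: +1 fires, +1 burnt (F count now 1)
Step 4: +2 fires, +1 burnt (F count now 2)
Step 5: +1 fires, +2 burnt (F count now 1)
Step 6: +3 fires, +1 burnt (F count now 3)
Step 7: +3 fires, +3 burnt (F count now 3)
Step 8: +3 fires, +3 burnt (F count now 3)
Step 9: +0 fires, +3 burnt (F count now 0)
Fire out after step 9
Initially T: 20, now '.': 25
Total burnt (originally-T cells now '.'): 15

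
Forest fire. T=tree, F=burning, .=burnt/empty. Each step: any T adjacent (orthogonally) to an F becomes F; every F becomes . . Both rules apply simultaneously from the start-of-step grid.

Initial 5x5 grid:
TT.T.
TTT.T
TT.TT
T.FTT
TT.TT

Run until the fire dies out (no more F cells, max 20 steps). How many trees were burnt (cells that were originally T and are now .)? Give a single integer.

Answer: 7

Derivation:
Step 1: +1 fires, +1 burnt (F count now 1)
Step 2: +3 fires, +1 burnt (F count now 3)
Step 3: +2 fires, +3 burnt (F count now 2)
Step 4: +1 fires, +2 burnt (F count now 1)
Step 5: +0 fires, +1 burnt (F count now 0)
Fire out after step 5
Initially T: 18, now '.': 14
Total burnt (originally-T cells now '.'): 7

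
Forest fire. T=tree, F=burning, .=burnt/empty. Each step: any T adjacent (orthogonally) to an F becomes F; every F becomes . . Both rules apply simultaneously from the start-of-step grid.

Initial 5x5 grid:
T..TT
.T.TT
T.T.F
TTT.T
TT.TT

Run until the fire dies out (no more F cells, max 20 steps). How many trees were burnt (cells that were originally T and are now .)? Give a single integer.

Step 1: +2 fires, +1 burnt (F count now 2)
Step 2: +3 fires, +2 burnt (F count now 3)
Step 3: +2 fires, +3 burnt (F count now 2)
Step 4: +0 fires, +2 burnt (F count now 0)
Fire out after step 4
Initially T: 16, now '.': 16
Total burnt (originally-T cells now '.'): 7

Answer: 7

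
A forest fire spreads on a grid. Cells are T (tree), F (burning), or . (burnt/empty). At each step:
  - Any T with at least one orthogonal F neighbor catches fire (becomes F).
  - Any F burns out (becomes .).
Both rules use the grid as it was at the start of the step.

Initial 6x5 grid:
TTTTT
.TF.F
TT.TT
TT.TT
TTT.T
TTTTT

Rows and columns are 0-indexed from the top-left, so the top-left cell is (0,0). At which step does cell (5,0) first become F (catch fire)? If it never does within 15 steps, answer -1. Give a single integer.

Step 1: cell (5,0)='T' (+4 fires, +2 burnt)
Step 2: cell (5,0)='T' (+5 fires, +4 burnt)
Step 3: cell (5,0)='T' (+5 fires, +5 burnt)
Step 4: cell (5,0)='T' (+3 fires, +5 burnt)
Step 5: cell (5,0)='T' (+4 fires, +3 burnt)
Step 6: cell (5,0)='F' (+2 fires, +4 burnt)
  -> target ignites at step 6
Step 7: cell (5,0)='.' (+0 fires, +2 burnt)
  fire out at step 7

6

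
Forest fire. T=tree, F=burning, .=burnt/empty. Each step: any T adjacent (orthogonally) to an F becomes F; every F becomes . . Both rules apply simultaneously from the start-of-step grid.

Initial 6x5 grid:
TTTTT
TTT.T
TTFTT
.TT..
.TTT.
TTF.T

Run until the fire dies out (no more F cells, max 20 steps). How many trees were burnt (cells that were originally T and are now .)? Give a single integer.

Step 1: +6 fires, +2 burnt (F count now 6)
Step 2: +8 fires, +6 burnt (F count now 8)
Step 3: +4 fires, +8 burnt (F count now 4)
Step 4: +2 fires, +4 burnt (F count now 2)
Step 5: +0 fires, +2 burnt (F count now 0)
Fire out after step 5
Initially T: 21, now '.': 29
Total burnt (originally-T cells now '.'): 20

Answer: 20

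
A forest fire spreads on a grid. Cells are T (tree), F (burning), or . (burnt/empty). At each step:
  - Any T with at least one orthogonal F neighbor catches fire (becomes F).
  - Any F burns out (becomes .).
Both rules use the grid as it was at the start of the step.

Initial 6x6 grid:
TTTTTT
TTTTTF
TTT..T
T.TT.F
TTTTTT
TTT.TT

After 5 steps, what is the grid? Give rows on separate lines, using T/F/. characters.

Step 1: 4 trees catch fire, 2 burn out
  TTTTTF
  TTTTF.
  TTT..F
  T.TT..
  TTTTTF
  TTT.TT
Step 2: 4 trees catch fire, 4 burn out
  TTTTF.
  TTTF..
  TTT...
  T.TT..
  TTTTF.
  TTT.TF
Step 3: 4 trees catch fire, 4 burn out
  TTTF..
  TTF...
  TTT...
  T.TT..
  TTTF..
  TTT.F.
Step 4: 5 trees catch fire, 4 burn out
  TTF...
  TF....
  TTF...
  T.TF..
  TTF...
  TTT...
Step 5: 6 trees catch fire, 5 burn out
  TF....
  F.....
  TF....
  T.F...
  TF....
  TTF...

TF....
F.....
TF....
T.F...
TF....
TTF...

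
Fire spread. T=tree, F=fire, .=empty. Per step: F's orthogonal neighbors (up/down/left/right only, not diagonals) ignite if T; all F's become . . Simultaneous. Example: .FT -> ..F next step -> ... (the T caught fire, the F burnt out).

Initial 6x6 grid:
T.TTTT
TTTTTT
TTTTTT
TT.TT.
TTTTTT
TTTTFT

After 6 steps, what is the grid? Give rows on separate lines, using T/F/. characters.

Step 1: 3 trees catch fire, 1 burn out
  T.TTTT
  TTTTTT
  TTTTTT
  TT.TT.
  TTTTFT
  TTTF.F
Step 2: 4 trees catch fire, 3 burn out
  T.TTTT
  TTTTTT
  TTTTTT
  TT.TF.
  TTTF.F
  TTF...
Step 3: 4 trees catch fire, 4 burn out
  T.TTTT
  TTTTTT
  TTTTFT
  TT.F..
  TTF...
  TF....
Step 4: 5 trees catch fire, 4 burn out
  T.TTTT
  TTTTFT
  TTTF.F
  TT....
  TF....
  F.....
Step 5: 6 trees catch fire, 5 burn out
  T.TTFT
  TTTF.F
  TTF...
  TF....
  F.....
  ......
Step 6: 5 trees catch fire, 6 burn out
  T.TF.F
  TTF...
  TF....
  F.....
  ......
  ......

T.TF.F
TTF...
TF....
F.....
......
......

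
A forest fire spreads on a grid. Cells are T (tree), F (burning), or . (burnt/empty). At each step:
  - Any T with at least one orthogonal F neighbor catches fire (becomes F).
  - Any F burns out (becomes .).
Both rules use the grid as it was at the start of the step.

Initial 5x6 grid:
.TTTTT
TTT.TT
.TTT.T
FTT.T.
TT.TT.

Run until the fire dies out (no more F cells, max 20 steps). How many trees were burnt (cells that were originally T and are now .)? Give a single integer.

Answer: 18

Derivation:
Step 1: +2 fires, +1 burnt (F count now 2)
Step 2: +3 fires, +2 burnt (F count now 3)
Step 3: +2 fires, +3 burnt (F count now 2)
Step 4: +4 fires, +2 burnt (F count now 4)
Step 5: +1 fires, +4 burnt (F count now 1)
Step 6: +1 fires, +1 burnt (F count now 1)
Step 7: +1 fires, +1 burnt (F count now 1)
Step 8: +2 fires, +1 burnt (F count now 2)
Step 9: +1 fires, +2 burnt (F count now 1)
Step 10: +1 fires, +1 burnt (F count now 1)
Step 11: +0 fires, +1 burnt (F count now 0)
Fire out after step 11
Initially T: 21, now '.': 27
Total burnt (originally-T cells now '.'): 18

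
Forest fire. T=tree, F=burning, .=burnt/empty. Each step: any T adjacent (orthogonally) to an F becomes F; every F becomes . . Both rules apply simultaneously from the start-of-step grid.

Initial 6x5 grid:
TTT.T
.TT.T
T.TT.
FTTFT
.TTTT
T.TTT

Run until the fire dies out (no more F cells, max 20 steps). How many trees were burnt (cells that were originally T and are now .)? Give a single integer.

Answer: 18

Derivation:
Step 1: +6 fires, +2 burnt (F count now 6)
Step 2: +5 fires, +6 burnt (F count now 5)
Step 3: +3 fires, +5 burnt (F count now 3)
Step 4: +2 fires, +3 burnt (F count now 2)
Step 5: +1 fires, +2 burnt (F count now 1)
Step 6: +1 fires, +1 burnt (F count now 1)
Step 7: +0 fires, +1 burnt (F count now 0)
Fire out after step 7
Initially T: 21, now '.': 27
Total burnt (originally-T cells now '.'): 18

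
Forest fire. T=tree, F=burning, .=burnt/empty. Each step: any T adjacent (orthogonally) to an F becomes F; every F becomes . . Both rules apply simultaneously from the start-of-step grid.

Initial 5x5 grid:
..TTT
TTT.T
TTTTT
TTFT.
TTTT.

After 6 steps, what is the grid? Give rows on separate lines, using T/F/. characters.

Step 1: 4 trees catch fire, 1 burn out
  ..TTT
  TTT.T
  TTFTT
  TF.F.
  TTFT.
Step 2: 6 trees catch fire, 4 burn out
  ..TTT
  TTF.T
  TF.FT
  F....
  TF.F.
Step 3: 5 trees catch fire, 6 burn out
  ..FTT
  TF..T
  F...F
  .....
  F....
Step 4: 3 trees catch fire, 5 burn out
  ...FT
  F...F
  .....
  .....
  .....
Step 5: 1 trees catch fire, 3 burn out
  ....F
  .....
  .....
  .....
  .....
Step 6: 0 trees catch fire, 1 burn out
  .....
  .....
  .....
  .....
  .....

.....
.....
.....
.....
.....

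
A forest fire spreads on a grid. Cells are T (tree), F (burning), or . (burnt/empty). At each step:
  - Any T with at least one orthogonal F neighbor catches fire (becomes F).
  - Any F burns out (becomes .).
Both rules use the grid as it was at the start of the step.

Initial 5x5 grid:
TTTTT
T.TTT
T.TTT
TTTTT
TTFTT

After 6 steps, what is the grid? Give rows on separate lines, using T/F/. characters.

Step 1: 3 trees catch fire, 1 burn out
  TTTTT
  T.TTT
  T.TTT
  TTFTT
  TF.FT
Step 2: 5 trees catch fire, 3 burn out
  TTTTT
  T.TTT
  T.FTT
  TF.FT
  F...F
Step 3: 4 trees catch fire, 5 burn out
  TTTTT
  T.FTT
  T..FT
  F...F
  .....
Step 4: 4 trees catch fire, 4 burn out
  TTFTT
  T..FT
  F...F
  .....
  .....
Step 5: 4 trees catch fire, 4 burn out
  TF.FT
  F...F
  .....
  .....
  .....
Step 6: 2 trees catch fire, 4 burn out
  F...F
  .....
  .....
  .....
  .....

F...F
.....
.....
.....
.....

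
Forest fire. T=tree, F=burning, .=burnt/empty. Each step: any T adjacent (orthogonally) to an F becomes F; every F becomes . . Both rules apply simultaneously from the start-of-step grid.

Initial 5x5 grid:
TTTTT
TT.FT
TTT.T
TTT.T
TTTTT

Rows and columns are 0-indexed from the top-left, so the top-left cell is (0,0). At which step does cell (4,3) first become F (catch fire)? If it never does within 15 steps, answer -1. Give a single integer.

Step 1: cell (4,3)='T' (+2 fires, +1 burnt)
Step 2: cell (4,3)='T' (+3 fires, +2 burnt)
Step 3: cell (4,3)='T' (+2 fires, +3 burnt)
Step 4: cell (4,3)='T' (+3 fires, +2 burnt)
Step 5: cell (4,3)='F' (+3 fires, +3 burnt)
  -> target ignites at step 5
Step 6: cell (4,3)='.' (+4 fires, +3 burnt)
Step 7: cell (4,3)='.' (+3 fires, +4 burnt)
Step 8: cell (4,3)='.' (+1 fires, +3 burnt)
Step 9: cell (4,3)='.' (+0 fires, +1 burnt)
  fire out at step 9

5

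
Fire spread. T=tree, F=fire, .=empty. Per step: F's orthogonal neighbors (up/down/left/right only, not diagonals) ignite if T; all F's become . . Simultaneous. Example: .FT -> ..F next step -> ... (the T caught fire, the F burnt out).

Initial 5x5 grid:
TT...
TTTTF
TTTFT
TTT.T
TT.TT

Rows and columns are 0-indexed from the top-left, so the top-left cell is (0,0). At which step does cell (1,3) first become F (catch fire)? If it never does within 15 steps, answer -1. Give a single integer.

Step 1: cell (1,3)='F' (+3 fires, +2 burnt)
  -> target ignites at step 1
Step 2: cell (1,3)='.' (+4 fires, +3 burnt)
Step 3: cell (1,3)='.' (+4 fires, +4 burnt)
Step 4: cell (1,3)='.' (+5 fires, +4 burnt)
Step 5: cell (1,3)='.' (+2 fires, +5 burnt)
Step 6: cell (1,3)='.' (+0 fires, +2 burnt)
  fire out at step 6

1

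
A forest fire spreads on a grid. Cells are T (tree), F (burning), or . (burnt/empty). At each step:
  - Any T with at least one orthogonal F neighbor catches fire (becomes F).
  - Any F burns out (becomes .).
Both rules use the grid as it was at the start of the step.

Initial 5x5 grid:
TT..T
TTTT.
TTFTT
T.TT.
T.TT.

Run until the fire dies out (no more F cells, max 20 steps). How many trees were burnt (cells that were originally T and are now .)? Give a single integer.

Step 1: +4 fires, +1 burnt (F count now 4)
Step 2: +6 fires, +4 burnt (F count now 6)
Step 3: +4 fires, +6 burnt (F count now 4)
Step 4: +2 fires, +4 burnt (F count now 2)
Step 5: +0 fires, +2 burnt (F count now 0)
Fire out after step 5
Initially T: 17, now '.': 24
Total burnt (originally-T cells now '.'): 16

Answer: 16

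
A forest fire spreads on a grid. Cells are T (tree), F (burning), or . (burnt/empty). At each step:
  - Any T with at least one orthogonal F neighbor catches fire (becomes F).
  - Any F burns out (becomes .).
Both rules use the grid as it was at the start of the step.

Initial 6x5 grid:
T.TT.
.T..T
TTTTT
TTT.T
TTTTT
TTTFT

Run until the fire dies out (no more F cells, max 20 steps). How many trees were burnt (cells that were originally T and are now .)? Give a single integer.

Step 1: +3 fires, +1 burnt (F count now 3)
Step 2: +3 fires, +3 burnt (F count now 3)
Step 3: +4 fires, +3 burnt (F count now 4)
Step 4: +4 fires, +4 burnt (F count now 4)
Step 5: +4 fires, +4 burnt (F count now 4)
Step 6: +2 fires, +4 burnt (F count now 2)
Step 7: +0 fires, +2 burnt (F count now 0)
Fire out after step 7
Initially T: 23, now '.': 27
Total burnt (originally-T cells now '.'): 20

Answer: 20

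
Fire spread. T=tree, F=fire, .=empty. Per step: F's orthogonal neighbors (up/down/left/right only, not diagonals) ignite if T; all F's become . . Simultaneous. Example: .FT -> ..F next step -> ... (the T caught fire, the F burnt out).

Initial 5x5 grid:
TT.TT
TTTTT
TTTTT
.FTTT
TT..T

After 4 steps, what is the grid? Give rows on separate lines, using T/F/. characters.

Step 1: 3 trees catch fire, 1 burn out
  TT.TT
  TTTTT
  TFTTT
  ..FTT
  TF..T
Step 2: 5 trees catch fire, 3 burn out
  TT.TT
  TFTTT
  F.FTT
  ...FT
  F...T
Step 3: 5 trees catch fire, 5 burn out
  TF.TT
  F.FTT
  ...FT
  ....F
  ....T
Step 4: 4 trees catch fire, 5 burn out
  F..TT
  ...FT
  ....F
  .....
  ....F

F..TT
...FT
....F
.....
....F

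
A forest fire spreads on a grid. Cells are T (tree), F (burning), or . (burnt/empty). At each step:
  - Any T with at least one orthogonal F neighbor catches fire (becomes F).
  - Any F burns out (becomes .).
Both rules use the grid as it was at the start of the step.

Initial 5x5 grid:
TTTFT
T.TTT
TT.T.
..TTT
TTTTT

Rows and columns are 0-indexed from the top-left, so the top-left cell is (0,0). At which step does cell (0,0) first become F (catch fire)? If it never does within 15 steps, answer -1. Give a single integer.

Step 1: cell (0,0)='T' (+3 fires, +1 burnt)
Step 2: cell (0,0)='T' (+4 fires, +3 burnt)
Step 3: cell (0,0)='F' (+2 fires, +4 burnt)
  -> target ignites at step 3
Step 4: cell (0,0)='.' (+4 fires, +2 burnt)
Step 5: cell (0,0)='.' (+3 fires, +4 burnt)
Step 6: cell (0,0)='.' (+2 fires, +3 burnt)
Step 7: cell (0,0)='.' (+1 fires, +2 burnt)
Step 8: cell (0,0)='.' (+0 fires, +1 burnt)
  fire out at step 8

3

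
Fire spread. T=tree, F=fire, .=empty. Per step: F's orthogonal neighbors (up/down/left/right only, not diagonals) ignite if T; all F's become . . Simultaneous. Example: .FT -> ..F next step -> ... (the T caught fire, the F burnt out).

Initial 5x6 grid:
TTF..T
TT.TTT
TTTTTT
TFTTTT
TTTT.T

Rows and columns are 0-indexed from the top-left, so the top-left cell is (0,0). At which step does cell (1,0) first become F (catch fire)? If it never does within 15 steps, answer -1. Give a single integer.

Step 1: cell (1,0)='T' (+5 fires, +2 burnt)
Step 2: cell (1,0)='T' (+7 fires, +5 burnt)
Step 3: cell (1,0)='F' (+4 fires, +7 burnt)
  -> target ignites at step 3
Step 4: cell (1,0)='.' (+3 fires, +4 burnt)
Step 5: cell (1,0)='.' (+3 fires, +3 burnt)
Step 6: cell (1,0)='.' (+1 fires, +3 burnt)
Step 7: cell (1,0)='.' (+1 fires, +1 burnt)
Step 8: cell (1,0)='.' (+0 fires, +1 burnt)
  fire out at step 8

3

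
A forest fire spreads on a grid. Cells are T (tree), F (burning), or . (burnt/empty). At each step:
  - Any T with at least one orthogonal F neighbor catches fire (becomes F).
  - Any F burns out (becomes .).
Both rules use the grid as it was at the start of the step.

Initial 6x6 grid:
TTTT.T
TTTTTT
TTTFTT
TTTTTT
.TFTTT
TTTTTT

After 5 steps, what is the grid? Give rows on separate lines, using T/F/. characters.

Step 1: 8 trees catch fire, 2 burn out
  TTTT.T
  TTTFTT
  TTF.FT
  TTFFTT
  .F.FTT
  TTFTTT
Step 2: 10 trees catch fire, 8 burn out
  TTTF.T
  TTF.FT
  TF...F
  TF..FT
  ....FT
  TF.FTT
Step 3: 9 trees catch fire, 10 burn out
  TTF..T
  TF...F
  F.....
  F....F
  .....F
  F...FT
Step 4: 4 trees catch fire, 9 burn out
  TF...F
  F.....
  ......
  ......
  ......
  .....F
Step 5: 1 trees catch fire, 4 burn out
  F.....
  ......
  ......
  ......
  ......
  ......

F.....
......
......
......
......
......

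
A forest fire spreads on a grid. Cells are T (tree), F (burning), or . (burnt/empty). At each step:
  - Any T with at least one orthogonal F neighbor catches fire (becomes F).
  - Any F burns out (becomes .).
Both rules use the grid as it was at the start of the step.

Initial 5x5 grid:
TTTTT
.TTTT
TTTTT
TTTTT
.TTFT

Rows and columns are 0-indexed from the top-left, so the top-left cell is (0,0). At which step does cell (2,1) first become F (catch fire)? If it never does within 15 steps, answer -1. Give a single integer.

Step 1: cell (2,1)='T' (+3 fires, +1 burnt)
Step 2: cell (2,1)='T' (+4 fires, +3 burnt)
Step 3: cell (2,1)='T' (+4 fires, +4 burnt)
Step 4: cell (2,1)='F' (+5 fires, +4 burnt)
  -> target ignites at step 4
Step 5: cell (2,1)='.' (+4 fires, +5 burnt)
Step 6: cell (2,1)='.' (+1 fires, +4 burnt)
Step 7: cell (2,1)='.' (+1 fires, +1 burnt)
Step 8: cell (2,1)='.' (+0 fires, +1 burnt)
  fire out at step 8

4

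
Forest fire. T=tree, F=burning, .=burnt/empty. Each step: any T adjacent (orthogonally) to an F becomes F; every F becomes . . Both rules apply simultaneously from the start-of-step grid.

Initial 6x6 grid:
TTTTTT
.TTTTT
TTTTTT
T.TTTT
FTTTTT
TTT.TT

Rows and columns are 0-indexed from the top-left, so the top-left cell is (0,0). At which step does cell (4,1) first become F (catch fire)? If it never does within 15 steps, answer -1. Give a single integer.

Step 1: cell (4,1)='F' (+3 fires, +1 burnt)
  -> target ignites at step 1
Step 2: cell (4,1)='.' (+3 fires, +3 burnt)
Step 3: cell (4,1)='.' (+4 fires, +3 burnt)
Step 4: cell (4,1)='.' (+4 fires, +4 burnt)
Step 5: cell (4,1)='.' (+6 fires, +4 burnt)
Step 6: cell (4,1)='.' (+6 fires, +6 burnt)
Step 7: cell (4,1)='.' (+3 fires, +6 burnt)
Step 8: cell (4,1)='.' (+2 fires, +3 burnt)
Step 9: cell (4,1)='.' (+1 fires, +2 burnt)
Step 10: cell (4,1)='.' (+0 fires, +1 burnt)
  fire out at step 10

1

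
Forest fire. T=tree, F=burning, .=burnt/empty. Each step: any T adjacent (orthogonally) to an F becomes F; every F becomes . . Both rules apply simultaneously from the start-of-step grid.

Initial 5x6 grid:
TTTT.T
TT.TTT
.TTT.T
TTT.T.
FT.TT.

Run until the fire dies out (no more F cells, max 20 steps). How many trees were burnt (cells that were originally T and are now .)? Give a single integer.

Answer: 18

Derivation:
Step 1: +2 fires, +1 burnt (F count now 2)
Step 2: +1 fires, +2 burnt (F count now 1)
Step 3: +2 fires, +1 burnt (F count now 2)
Step 4: +2 fires, +2 burnt (F count now 2)
Step 5: +3 fires, +2 burnt (F count now 3)
Step 6: +3 fires, +3 burnt (F count now 3)
Step 7: +2 fires, +3 burnt (F count now 2)
Step 8: +1 fires, +2 burnt (F count now 1)
Step 9: +2 fires, +1 burnt (F count now 2)
Step 10: +0 fires, +2 burnt (F count now 0)
Fire out after step 10
Initially T: 21, now '.': 27
Total burnt (originally-T cells now '.'): 18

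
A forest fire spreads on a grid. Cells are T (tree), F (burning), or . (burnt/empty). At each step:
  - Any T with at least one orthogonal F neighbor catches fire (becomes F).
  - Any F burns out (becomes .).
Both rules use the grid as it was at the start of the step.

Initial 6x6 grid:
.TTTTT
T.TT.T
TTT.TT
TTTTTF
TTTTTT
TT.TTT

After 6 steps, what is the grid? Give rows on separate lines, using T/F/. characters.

Step 1: 3 trees catch fire, 1 burn out
  .TTTTT
  T.TT.T
  TTT.TF
  TTTTF.
  TTTTTF
  TT.TTT
Step 2: 5 trees catch fire, 3 burn out
  .TTTTT
  T.TT.F
  TTT.F.
  TTTF..
  TTTTF.
  TT.TTF
Step 3: 4 trees catch fire, 5 burn out
  .TTTTF
  T.TT..
  TTT...
  TTF...
  TTTF..
  TT.TF.
Step 4: 5 trees catch fire, 4 burn out
  .TTTF.
  T.TT..
  TTF...
  TF....
  TTF...
  TT.F..
Step 5: 5 trees catch fire, 5 burn out
  .TTF..
  T.FT..
  TF....
  F.....
  TF....
  TT....
Step 6: 5 trees catch fire, 5 burn out
  .TF...
  T..F..
  F.....
  ......
  F.....
  TF....

.TF...
T..F..
F.....
......
F.....
TF....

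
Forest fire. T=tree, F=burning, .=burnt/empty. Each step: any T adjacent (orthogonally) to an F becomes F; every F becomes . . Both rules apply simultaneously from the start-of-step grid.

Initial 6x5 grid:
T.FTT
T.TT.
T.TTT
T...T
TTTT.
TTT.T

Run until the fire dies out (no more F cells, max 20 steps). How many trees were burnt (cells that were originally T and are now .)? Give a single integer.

Step 1: +2 fires, +1 burnt (F count now 2)
Step 2: +3 fires, +2 burnt (F count now 3)
Step 3: +1 fires, +3 burnt (F count now 1)
Step 4: +1 fires, +1 burnt (F count now 1)
Step 5: +1 fires, +1 burnt (F count now 1)
Step 6: +0 fires, +1 burnt (F count now 0)
Fire out after step 6
Initially T: 20, now '.': 18
Total burnt (originally-T cells now '.'): 8

Answer: 8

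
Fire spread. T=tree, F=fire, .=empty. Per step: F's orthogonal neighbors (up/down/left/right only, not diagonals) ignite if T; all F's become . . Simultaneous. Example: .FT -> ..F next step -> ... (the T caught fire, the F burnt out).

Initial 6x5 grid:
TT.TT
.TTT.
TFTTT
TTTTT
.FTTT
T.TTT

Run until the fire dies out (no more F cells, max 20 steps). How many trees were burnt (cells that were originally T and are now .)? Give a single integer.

Answer: 22

Derivation:
Step 1: +5 fires, +2 burnt (F count now 5)
Step 2: +7 fires, +5 burnt (F count now 7)
Step 3: +6 fires, +7 burnt (F count now 6)
Step 4: +3 fires, +6 burnt (F count now 3)
Step 5: +1 fires, +3 burnt (F count now 1)
Step 6: +0 fires, +1 burnt (F count now 0)
Fire out after step 6
Initially T: 23, now '.': 29
Total burnt (originally-T cells now '.'): 22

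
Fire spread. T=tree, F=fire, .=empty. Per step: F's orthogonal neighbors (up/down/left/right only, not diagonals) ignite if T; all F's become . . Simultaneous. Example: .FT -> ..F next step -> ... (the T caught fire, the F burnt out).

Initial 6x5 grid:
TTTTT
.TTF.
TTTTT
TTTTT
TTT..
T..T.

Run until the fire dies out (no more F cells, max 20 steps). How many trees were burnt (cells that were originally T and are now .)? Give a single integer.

Answer: 21

Derivation:
Step 1: +3 fires, +1 burnt (F count now 3)
Step 2: +6 fires, +3 burnt (F count now 6)
Step 3: +4 fires, +6 burnt (F count now 4)
Step 4: +4 fires, +4 burnt (F count now 4)
Step 5: +2 fires, +4 burnt (F count now 2)
Step 6: +1 fires, +2 burnt (F count now 1)
Step 7: +1 fires, +1 burnt (F count now 1)
Step 8: +0 fires, +1 burnt (F count now 0)
Fire out after step 8
Initially T: 22, now '.': 29
Total burnt (originally-T cells now '.'): 21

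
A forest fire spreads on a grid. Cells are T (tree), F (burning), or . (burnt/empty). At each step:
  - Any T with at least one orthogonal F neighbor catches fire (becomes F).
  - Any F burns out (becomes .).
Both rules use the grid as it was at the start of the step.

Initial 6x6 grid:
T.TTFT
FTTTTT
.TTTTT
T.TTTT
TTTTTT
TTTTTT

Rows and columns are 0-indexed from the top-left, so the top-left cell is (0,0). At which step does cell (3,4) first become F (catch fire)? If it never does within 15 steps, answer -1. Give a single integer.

Step 1: cell (3,4)='T' (+5 fires, +2 burnt)
Step 2: cell (3,4)='T' (+6 fires, +5 burnt)
Step 3: cell (3,4)='F' (+4 fires, +6 burnt)
  -> target ignites at step 3
Step 4: cell (3,4)='.' (+4 fires, +4 burnt)
Step 5: cell (3,4)='.' (+4 fires, +4 burnt)
Step 6: cell (3,4)='.' (+4 fires, +4 burnt)
Step 7: cell (3,4)='.' (+2 fires, +4 burnt)
Step 8: cell (3,4)='.' (+2 fires, +2 burnt)
Step 9: cell (3,4)='.' (+0 fires, +2 burnt)
  fire out at step 9

3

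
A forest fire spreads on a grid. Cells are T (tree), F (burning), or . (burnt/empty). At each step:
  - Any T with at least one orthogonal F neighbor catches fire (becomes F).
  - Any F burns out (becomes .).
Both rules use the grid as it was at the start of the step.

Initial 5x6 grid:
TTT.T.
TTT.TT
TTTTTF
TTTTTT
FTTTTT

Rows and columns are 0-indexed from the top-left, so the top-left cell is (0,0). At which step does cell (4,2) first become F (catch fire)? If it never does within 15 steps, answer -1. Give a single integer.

Step 1: cell (4,2)='T' (+5 fires, +2 burnt)
Step 2: cell (4,2)='F' (+7 fires, +5 burnt)
  -> target ignites at step 2
Step 3: cell (4,2)='.' (+8 fires, +7 burnt)
Step 4: cell (4,2)='.' (+3 fires, +8 burnt)
Step 5: cell (4,2)='.' (+2 fires, +3 burnt)
Step 6: cell (4,2)='.' (+0 fires, +2 burnt)
  fire out at step 6

2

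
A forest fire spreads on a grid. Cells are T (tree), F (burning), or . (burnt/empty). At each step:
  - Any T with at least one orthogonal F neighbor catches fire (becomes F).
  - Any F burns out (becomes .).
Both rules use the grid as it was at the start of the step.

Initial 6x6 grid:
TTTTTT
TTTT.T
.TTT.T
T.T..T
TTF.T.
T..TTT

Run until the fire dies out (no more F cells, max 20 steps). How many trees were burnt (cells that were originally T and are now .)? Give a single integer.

Step 1: +2 fires, +1 burnt (F count now 2)
Step 2: +2 fires, +2 burnt (F count now 2)
Step 3: +5 fires, +2 burnt (F count now 5)
Step 4: +3 fires, +5 burnt (F count now 3)
Step 5: +3 fires, +3 burnt (F count now 3)
Step 6: +2 fires, +3 burnt (F count now 2)
Step 7: +1 fires, +2 burnt (F count now 1)
Step 8: +1 fires, +1 burnt (F count now 1)
Step 9: +1 fires, +1 burnt (F count now 1)
Step 10: +1 fires, +1 burnt (F count now 1)
Step 11: +0 fires, +1 burnt (F count now 0)
Fire out after step 11
Initially T: 25, now '.': 32
Total burnt (originally-T cells now '.'): 21

Answer: 21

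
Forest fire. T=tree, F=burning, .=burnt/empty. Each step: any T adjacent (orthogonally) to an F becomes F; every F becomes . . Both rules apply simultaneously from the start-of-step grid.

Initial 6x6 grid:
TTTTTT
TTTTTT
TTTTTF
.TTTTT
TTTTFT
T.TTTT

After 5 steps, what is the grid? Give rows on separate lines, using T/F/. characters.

Step 1: 7 trees catch fire, 2 burn out
  TTTTTT
  TTTTTF
  TTTTF.
  .TTTFF
  TTTF.F
  T.TTFT
Step 2: 7 trees catch fire, 7 burn out
  TTTTTF
  TTTTF.
  TTTF..
  .TTF..
  TTF...
  T.TF.F
Step 3: 6 trees catch fire, 7 burn out
  TTTTF.
  TTTF..
  TTF...
  .TF...
  TF....
  T.F...
Step 4: 5 trees catch fire, 6 burn out
  TTTF..
  TTF...
  TF....
  .F....
  F.....
  T.....
Step 5: 4 trees catch fire, 5 burn out
  TTF...
  TF....
  F.....
  ......
  ......
  F.....

TTF...
TF....
F.....
......
......
F.....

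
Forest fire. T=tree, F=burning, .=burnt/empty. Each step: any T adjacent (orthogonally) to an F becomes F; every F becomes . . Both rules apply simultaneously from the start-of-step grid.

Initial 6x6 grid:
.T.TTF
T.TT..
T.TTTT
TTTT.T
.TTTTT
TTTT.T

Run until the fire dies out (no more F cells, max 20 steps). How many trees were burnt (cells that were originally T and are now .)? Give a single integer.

Step 1: +1 fires, +1 burnt (F count now 1)
Step 2: +1 fires, +1 burnt (F count now 1)
Step 3: +1 fires, +1 burnt (F count now 1)
Step 4: +2 fires, +1 burnt (F count now 2)
Step 5: +3 fires, +2 burnt (F count now 3)
Step 6: +3 fires, +3 burnt (F count now 3)
Step 7: +5 fires, +3 burnt (F count now 5)
Step 8: +4 fires, +5 burnt (F count now 4)
Step 9: +3 fires, +4 burnt (F count now 3)
Step 10: +2 fires, +3 burnt (F count now 2)
Step 11: +0 fires, +2 burnt (F count now 0)
Fire out after step 11
Initially T: 26, now '.': 35
Total burnt (originally-T cells now '.'): 25

Answer: 25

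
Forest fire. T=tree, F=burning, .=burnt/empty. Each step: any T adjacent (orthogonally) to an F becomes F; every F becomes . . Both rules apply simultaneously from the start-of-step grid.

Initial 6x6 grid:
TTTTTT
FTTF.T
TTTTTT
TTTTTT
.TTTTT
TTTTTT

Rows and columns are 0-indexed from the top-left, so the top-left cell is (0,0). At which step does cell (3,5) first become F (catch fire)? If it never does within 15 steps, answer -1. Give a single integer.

Step 1: cell (3,5)='T' (+6 fires, +2 burnt)
Step 2: cell (3,5)='T' (+8 fires, +6 burnt)
Step 3: cell (3,5)='T' (+6 fires, +8 burnt)
Step 4: cell (3,5)='F' (+6 fires, +6 burnt)
  -> target ignites at step 4
Step 5: cell (3,5)='.' (+4 fires, +6 burnt)
Step 6: cell (3,5)='.' (+2 fires, +4 burnt)
Step 7: cell (3,5)='.' (+0 fires, +2 burnt)
  fire out at step 7

4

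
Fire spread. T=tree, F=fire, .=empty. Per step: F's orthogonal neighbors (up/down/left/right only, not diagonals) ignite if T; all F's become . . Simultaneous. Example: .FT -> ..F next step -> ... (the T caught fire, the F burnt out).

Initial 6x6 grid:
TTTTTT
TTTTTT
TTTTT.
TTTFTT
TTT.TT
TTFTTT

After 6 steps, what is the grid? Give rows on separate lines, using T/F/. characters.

Step 1: 6 trees catch fire, 2 burn out
  TTTTTT
  TTTTTT
  TTTFT.
  TTF.FT
  TTF.TT
  TF.FTT
Step 2: 9 trees catch fire, 6 burn out
  TTTTTT
  TTTFTT
  TTF.F.
  TF...F
  TF..FT
  F...FT
Step 3: 8 trees catch fire, 9 burn out
  TTTFTT
  TTF.FT
  TF....
  F.....
  F....F
  .....F
Step 4: 5 trees catch fire, 8 burn out
  TTF.FT
  TF...F
  F.....
  ......
  ......
  ......
Step 5: 3 trees catch fire, 5 burn out
  TF...F
  F.....
  ......
  ......
  ......
  ......
Step 6: 1 trees catch fire, 3 burn out
  F.....
  ......
  ......
  ......
  ......
  ......

F.....
......
......
......
......
......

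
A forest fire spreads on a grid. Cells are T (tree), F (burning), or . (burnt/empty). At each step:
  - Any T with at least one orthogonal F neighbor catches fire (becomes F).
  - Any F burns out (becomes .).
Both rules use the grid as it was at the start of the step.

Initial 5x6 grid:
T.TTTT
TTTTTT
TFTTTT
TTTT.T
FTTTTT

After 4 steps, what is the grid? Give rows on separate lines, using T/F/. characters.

Step 1: 6 trees catch fire, 2 burn out
  T.TTTT
  TFTTTT
  F.FTTT
  FFTT.T
  .FTTTT
Step 2: 5 trees catch fire, 6 burn out
  T.TTTT
  F.FTTT
  ...FTT
  ..FT.T
  ..FTTT
Step 3: 6 trees catch fire, 5 burn out
  F.FTTT
  ...FTT
  ....FT
  ...F.T
  ...FTT
Step 4: 4 trees catch fire, 6 burn out
  ...FTT
  ....FT
  .....F
  .....T
  ....FT

...FTT
....FT
.....F
.....T
....FT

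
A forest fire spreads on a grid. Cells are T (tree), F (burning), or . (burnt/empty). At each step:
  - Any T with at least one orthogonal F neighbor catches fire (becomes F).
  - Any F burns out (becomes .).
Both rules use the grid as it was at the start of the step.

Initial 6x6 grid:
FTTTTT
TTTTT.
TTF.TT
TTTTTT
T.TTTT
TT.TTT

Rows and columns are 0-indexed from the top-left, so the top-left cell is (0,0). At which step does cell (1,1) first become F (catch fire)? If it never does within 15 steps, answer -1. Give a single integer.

Step 1: cell (1,1)='T' (+5 fires, +2 burnt)
Step 2: cell (1,1)='F' (+7 fires, +5 burnt)
  -> target ignites at step 2
Step 3: cell (1,1)='.' (+5 fires, +7 burnt)
Step 4: cell (1,1)='.' (+6 fires, +5 burnt)
Step 5: cell (1,1)='.' (+5 fires, +6 burnt)
Step 6: cell (1,1)='.' (+2 fires, +5 burnt)
Step 7: cell (1,1)='.' (+0 fires, +2 burnt)
  fire out at step 7

2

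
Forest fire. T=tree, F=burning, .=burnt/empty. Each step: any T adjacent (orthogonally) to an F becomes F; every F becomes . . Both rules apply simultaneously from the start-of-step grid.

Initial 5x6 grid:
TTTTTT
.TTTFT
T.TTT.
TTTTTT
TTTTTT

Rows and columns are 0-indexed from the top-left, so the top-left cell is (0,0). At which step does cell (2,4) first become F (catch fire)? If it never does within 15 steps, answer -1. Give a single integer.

Step 1: cell (2,4)='F' (+4 fires, +1 burnt)
  -> target ignites at step 1
Step 2: cell (2,4)='.' (+5 fires, +4 burnt)
Step 3: cell (2,4)='.' (+6 fires, +5 burnt)
Step 4: cell (2,4)='.' (+4 fires, +6 burnt)
Step 5: cell (2,4)='.' (+3 fires, +4 burnt)
Step 6: cell (2,4)='.' (+2 fires, +3 burnt)
Step 7: cell (2,4)='.' (+2 fires, +2 burnt)
Step 8: cell (2,4)='.' (+0 fires, +2 burnt)
  fire out at step 8

1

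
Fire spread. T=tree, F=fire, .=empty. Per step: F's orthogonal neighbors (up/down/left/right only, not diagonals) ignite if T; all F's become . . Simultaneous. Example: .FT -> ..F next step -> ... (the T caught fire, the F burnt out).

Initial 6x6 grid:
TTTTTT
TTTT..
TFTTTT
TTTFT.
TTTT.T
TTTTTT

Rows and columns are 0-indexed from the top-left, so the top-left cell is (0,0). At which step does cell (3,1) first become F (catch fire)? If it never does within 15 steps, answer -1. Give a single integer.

Step 1: cell (3,1)='F' (+8 fires, +2 burnt)
  -> target ignites at step 1
Step 2: cell (3,1)='.' (+9 fires, +8 burnt)
Step 3: cell (3,1)='.' (+8 fires, +9 burnt)
Step 4: cell (3,1)='.' (+3 fires, +8 burnt)
Step 5: cell (3,1)='.' (+2 fires, +3 burnt)
Step 6: cell (3,1)='.' (+0 fires, +2 burnt)
  fire out at step 6

1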